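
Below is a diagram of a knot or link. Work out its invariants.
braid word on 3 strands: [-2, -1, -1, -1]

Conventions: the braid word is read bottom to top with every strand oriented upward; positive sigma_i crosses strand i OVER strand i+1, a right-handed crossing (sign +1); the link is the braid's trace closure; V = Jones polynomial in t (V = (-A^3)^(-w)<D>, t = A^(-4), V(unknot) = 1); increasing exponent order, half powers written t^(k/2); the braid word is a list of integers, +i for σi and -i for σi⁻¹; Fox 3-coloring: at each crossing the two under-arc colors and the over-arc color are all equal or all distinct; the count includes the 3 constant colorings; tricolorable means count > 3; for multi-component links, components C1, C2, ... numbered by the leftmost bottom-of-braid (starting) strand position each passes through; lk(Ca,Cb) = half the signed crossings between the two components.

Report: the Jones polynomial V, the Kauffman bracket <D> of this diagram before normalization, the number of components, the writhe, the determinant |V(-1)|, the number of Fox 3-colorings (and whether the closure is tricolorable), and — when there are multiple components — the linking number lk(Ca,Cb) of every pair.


V = -t^-4 + t^-3 + t^-1
<D> = A^-8 + 1 - A^4 (w = -4)
1 component over 4 crossings, w = -4
9 Fox colorings among 3^4, |V(-1)| = 3: tricolorable
why: |V(-1)| = 3: so tricolorable, since 3 divides 3


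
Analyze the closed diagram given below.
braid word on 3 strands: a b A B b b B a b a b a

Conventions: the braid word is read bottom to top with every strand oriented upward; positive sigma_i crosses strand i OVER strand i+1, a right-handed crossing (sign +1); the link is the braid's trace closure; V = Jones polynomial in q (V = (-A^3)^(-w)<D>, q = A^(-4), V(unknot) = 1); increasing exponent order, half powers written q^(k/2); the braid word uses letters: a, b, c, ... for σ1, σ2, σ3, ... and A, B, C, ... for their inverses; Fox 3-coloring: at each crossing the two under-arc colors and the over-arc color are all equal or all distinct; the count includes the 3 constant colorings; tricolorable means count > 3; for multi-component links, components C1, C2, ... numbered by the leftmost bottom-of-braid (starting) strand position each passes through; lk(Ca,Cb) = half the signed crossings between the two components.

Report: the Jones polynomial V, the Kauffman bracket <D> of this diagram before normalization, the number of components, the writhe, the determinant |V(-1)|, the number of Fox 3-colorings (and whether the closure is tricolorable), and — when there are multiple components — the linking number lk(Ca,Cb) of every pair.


V(q) = q^2 + q^4 - q^5 + q^6 - q^7
bracket: -A^-10 + A^-6 - A^-2 + A^2 + A^10, w = +6
1 component, writhe +6, over 12 crossings
det 5, colorings 3 of 3^12 — not tricolorable
observation: the word shrinks to σ1 σ2 σ2 σ1 σ2 σ1 after cancelling


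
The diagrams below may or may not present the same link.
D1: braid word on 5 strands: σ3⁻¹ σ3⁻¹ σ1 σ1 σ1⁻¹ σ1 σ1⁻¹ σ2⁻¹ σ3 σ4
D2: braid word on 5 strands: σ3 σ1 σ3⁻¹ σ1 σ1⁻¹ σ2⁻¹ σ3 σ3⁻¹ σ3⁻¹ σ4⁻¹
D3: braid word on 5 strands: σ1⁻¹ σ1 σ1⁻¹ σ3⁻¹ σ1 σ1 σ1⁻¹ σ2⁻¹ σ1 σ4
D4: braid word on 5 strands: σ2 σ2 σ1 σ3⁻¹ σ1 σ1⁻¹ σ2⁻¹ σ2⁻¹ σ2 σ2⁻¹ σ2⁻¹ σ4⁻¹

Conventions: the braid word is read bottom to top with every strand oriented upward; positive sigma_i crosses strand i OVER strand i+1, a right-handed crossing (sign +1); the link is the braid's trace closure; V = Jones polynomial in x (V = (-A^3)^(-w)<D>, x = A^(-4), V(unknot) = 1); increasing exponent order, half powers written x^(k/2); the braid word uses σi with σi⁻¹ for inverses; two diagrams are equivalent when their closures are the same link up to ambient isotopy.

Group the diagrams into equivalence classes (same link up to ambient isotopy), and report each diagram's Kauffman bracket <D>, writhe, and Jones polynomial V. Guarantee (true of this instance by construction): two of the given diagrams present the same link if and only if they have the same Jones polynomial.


equivalence classes: {D1, D2, D3, D4}
D1 (bracket 1; 10 crossings at w = 0): V = 1
D2 (bracket A^-6; 10 crossings at w = -2): V = 1
D3 (bracket 1; 10 crossings at w = 0): V = 1
V(D4) = 1  (w -2, c 12, <D> = A^-6)
key observation: all 4 diagrams share one V(x), hence one class


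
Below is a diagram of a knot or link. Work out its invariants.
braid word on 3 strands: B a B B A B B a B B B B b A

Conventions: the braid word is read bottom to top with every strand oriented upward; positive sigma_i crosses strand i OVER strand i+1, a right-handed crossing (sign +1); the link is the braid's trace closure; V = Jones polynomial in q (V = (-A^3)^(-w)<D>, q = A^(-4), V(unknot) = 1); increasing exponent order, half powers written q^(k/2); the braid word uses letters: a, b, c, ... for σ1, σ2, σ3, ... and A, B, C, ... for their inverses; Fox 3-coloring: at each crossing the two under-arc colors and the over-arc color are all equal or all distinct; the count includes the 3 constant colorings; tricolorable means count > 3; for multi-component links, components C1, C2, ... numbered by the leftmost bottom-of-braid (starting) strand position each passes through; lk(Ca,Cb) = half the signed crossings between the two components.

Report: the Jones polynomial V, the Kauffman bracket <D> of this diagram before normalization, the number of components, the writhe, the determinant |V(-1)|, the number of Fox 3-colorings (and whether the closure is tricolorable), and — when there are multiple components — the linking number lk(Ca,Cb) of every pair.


Jones polynomial: V(q) = -q^-8 + q^-5 + q^-3
<D> = A^-12 + A^-4 - A^8; writhe -8
components 1, writhe -8 (14 crossings)
3-colorings: 9 of 3^14, det 3 — tricolorable
note: the span of V is 5, forcing >= 5 crossings in any diagram


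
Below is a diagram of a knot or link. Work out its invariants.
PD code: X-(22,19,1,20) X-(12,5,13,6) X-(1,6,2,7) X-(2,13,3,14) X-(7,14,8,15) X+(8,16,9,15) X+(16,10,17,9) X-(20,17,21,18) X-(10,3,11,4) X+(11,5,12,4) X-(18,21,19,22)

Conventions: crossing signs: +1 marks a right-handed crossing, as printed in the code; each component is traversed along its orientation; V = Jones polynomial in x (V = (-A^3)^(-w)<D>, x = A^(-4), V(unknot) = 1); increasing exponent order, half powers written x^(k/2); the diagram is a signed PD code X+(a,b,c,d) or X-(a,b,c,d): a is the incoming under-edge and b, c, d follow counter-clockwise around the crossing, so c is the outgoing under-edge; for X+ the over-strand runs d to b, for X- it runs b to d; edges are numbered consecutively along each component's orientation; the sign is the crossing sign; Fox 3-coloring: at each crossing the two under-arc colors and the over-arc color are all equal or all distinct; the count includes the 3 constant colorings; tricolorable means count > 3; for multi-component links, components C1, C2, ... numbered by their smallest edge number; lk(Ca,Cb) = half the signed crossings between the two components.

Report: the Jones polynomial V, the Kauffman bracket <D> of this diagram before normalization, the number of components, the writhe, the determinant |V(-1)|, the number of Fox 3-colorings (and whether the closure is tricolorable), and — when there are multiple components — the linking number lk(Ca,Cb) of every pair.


Jones polynomial: V(x) = -x^-4 + x^-3 + x^-1
<D> = -A^-11 - A^-3 + A; writhe -5
components 1, writhe -5 (11 crossings)
3-colorings: 9 of 3^11, det 3 — tricolorable
note: w = -5 shifts under R1 moves; the (-A^3)^(5) factor cancels that in V


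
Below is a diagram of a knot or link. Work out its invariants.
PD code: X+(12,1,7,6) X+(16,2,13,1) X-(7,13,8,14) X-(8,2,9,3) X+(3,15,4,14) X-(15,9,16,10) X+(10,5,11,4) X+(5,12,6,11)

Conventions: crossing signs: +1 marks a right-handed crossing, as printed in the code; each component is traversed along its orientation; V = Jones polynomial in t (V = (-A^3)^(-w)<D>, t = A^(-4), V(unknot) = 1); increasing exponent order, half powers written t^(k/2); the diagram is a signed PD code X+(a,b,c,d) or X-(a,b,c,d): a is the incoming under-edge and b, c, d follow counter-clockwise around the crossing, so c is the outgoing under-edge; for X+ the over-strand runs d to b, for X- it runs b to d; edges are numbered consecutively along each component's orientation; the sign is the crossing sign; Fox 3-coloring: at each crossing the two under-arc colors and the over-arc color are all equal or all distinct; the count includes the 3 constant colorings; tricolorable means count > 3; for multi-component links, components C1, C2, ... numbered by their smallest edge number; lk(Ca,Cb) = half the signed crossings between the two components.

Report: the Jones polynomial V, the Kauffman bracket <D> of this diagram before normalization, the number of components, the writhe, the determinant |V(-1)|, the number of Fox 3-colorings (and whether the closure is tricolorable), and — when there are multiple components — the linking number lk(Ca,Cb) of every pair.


V = t^-1 - 1 + 3t - t^2 + 3t^3 - 2t^4 + t^5
<D> = A^-14 - 2A^-10 + 3A^-6 - A^-2 + 3A^2 - A^6 + A^10 (w = +2)
3 components over 8 crossings, w = +2
lk(C1,C2): +1
lk(C1,C3) = +1
linking number lk(C2,C3) = -1
9 Fox colorings among 3^8, |V(-1)| = 12: tricolorable
why: span 6 respects span(V) <= c + mu - 1 = 10 for this 3-component diagram


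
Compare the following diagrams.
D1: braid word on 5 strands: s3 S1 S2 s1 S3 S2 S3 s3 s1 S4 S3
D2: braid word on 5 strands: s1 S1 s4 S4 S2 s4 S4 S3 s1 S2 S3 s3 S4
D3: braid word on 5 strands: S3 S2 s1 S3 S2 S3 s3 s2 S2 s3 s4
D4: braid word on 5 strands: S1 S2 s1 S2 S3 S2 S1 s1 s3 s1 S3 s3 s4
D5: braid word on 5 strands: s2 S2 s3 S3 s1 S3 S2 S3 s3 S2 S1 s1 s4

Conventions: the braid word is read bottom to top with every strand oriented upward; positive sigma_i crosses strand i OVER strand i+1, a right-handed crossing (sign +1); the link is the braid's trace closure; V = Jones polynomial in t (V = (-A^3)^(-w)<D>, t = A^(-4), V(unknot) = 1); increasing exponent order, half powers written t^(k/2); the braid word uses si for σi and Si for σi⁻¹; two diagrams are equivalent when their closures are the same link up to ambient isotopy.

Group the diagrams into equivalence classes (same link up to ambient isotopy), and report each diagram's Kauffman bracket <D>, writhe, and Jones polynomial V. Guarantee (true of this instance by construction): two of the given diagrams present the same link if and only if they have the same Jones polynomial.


equivalence classes: {D1, D2, D3, D4, D5}
D1 (bracket A^-7 + A; 11 crossings at w = -3): V = -t^(-5/2) - t^(-1/2)
V(D2) = -t^(-5/2) - t^(-1/2)  [13 crossings, <D> = A^-7 + A, w = -3]
V(D3) = -t^(-5/2) - t^(-1/2)  (w -1, c 11, <D> = A^-1 + A^7)
D4 (bracket A^-1 + A^7; 13 crossings at w = -1): V = -t^(-5/2) - t^(-1/2)
V(D5) = -t^(-5/2) - t^(-1/2)  [13 crossings, <D> = A^-1 + A^7, w = -1]
observation: all 5 diagrams share one V(t), hence one class


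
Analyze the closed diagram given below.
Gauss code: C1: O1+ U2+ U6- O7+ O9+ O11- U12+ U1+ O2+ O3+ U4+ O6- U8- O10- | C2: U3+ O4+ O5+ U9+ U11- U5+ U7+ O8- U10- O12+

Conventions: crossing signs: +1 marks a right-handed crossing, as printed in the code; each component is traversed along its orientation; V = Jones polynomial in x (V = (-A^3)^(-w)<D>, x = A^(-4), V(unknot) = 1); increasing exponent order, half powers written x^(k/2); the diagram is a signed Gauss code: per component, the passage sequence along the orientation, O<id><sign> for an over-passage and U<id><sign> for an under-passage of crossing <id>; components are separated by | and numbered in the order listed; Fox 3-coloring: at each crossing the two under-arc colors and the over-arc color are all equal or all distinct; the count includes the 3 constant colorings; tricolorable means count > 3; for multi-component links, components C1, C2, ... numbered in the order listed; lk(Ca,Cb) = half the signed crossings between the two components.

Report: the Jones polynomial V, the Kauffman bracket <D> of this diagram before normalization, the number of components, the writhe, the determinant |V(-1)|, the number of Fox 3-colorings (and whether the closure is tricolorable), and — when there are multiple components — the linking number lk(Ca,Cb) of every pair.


V = x^(-1/2) - 3x^(1/2) + 2x^(3/2) - 4x^(5/2) + 3x^(7/2) - 2x^(9/2) + 2x^(11/2) - x^(13/2)
<D> = -A^-14 + 2A^-10 - 2A^-6 + 3A^-2 - 4A^2 + 2A^6 - 3A^10 + A^14 (w = +4)
2 components over 12 crossings, w = +4
lk(C1,C2): +1
27 Fox colorings among 3^12, |V(-1)| = 18: tricolorable
why: summing lk over 1 pair gives +1


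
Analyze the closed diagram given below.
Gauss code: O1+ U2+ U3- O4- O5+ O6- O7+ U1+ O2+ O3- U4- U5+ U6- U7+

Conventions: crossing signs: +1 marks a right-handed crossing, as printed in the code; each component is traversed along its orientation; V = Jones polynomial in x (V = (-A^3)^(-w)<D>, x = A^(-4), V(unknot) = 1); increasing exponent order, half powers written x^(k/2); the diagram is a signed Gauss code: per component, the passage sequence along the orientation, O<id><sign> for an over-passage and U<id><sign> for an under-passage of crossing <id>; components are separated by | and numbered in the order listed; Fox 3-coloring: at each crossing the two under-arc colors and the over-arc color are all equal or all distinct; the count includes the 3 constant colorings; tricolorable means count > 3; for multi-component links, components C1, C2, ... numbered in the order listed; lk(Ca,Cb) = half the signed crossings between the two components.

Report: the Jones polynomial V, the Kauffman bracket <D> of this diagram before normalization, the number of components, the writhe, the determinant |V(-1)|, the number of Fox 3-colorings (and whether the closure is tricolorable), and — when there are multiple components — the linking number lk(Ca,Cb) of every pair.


V = 1
<D> = -A^3 (w = +1)
1 component over 7 crossings, w = +1
3 Fox colorings among 3^7, |V(-1)| = 1: not tricolorable
why: |V(-1)| = 1: so not tricolorable, since 3 does not divide 1


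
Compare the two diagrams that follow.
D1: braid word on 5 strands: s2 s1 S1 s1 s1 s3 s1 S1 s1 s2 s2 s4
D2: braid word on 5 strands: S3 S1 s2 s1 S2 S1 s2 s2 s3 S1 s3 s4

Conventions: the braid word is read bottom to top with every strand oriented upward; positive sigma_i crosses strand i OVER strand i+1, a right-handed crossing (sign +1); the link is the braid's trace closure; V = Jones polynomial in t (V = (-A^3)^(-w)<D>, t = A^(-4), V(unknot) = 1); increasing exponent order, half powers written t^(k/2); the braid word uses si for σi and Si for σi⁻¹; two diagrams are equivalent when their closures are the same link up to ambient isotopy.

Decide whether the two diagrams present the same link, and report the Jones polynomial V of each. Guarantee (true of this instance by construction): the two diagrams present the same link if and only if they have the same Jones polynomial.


same link: no
V(D1) = t^2 + 2t^4 - 2t^5 + t^6 - 2t^7 + t^8  [12 crossings, <D> = A^-8 - 2A^-4 + 1 - 2A^4 + 2A^8 + A^16, w = +8]
V(D2) = -t^-3 + t^-2 - t^-1 + 3 - t + t^2 - t^3  (w +2, c 12, <D> = -A^-6 + A^-2 - A^2 + 3A^6 - A^10 + A^14 - A^18)
note: 2 values of V(t) split the 2 diagrams


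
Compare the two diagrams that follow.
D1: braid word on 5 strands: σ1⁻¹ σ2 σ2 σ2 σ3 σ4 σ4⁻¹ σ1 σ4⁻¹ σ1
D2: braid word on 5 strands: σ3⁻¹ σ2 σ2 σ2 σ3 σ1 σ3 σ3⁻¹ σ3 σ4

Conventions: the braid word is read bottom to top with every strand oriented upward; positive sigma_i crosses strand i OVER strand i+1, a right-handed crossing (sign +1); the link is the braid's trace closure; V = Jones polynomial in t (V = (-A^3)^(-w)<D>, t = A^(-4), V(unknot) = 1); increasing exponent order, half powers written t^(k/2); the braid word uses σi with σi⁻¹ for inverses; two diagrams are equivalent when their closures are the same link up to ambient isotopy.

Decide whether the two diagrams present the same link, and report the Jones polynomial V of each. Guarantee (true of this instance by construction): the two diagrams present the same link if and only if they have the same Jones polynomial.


equivalent: yes
V(D1) = t + t^3 - t^4  (w +4, c 10, <D> = -A^-4 + 1 + A^8)
V(D2) = t + t^3 - t^4  (w +6, c 10, <D> = -A^2 + A^6 + A^14)
why: Markov moves rewrite D1 (10 crossings) into D2 (10)


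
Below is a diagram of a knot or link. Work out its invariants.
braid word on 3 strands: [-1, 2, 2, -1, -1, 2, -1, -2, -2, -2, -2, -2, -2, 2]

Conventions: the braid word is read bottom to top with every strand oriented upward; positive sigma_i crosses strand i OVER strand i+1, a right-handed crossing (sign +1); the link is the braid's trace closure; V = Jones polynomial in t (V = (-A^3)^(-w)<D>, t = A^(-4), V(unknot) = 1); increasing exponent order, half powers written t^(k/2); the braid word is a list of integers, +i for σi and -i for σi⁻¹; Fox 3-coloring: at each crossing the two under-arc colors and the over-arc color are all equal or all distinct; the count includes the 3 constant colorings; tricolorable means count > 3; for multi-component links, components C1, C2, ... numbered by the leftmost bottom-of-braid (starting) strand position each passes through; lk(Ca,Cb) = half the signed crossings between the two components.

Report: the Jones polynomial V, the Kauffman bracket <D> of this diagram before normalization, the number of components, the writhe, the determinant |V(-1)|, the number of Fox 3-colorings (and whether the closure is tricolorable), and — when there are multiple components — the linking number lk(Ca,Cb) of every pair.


V = -t^-11 + 2t^-10 - 5t^-9 + 8t^-8 - 10t^-7 + 11t^-6 - 10t^-5 + 9t^-4 - 5t^-3 + 3t^-2 - t^-1
<D> = -A^-14 + 3A^-10 - 5A^-6 + 9A^-2 - 10A^2 + 11A^6 - 10A^10 + 8A^14 - 5A^18 + 2A^22 - A^26 (w = -6)
1 component over 14 crossings, w = -6
3 Fox colorings among 3^14, |V(-1)| = 65: not tricolorable
why: w = -6 (over 14 crossings) is diagram-only; (-A^3)^(6) removes it from V


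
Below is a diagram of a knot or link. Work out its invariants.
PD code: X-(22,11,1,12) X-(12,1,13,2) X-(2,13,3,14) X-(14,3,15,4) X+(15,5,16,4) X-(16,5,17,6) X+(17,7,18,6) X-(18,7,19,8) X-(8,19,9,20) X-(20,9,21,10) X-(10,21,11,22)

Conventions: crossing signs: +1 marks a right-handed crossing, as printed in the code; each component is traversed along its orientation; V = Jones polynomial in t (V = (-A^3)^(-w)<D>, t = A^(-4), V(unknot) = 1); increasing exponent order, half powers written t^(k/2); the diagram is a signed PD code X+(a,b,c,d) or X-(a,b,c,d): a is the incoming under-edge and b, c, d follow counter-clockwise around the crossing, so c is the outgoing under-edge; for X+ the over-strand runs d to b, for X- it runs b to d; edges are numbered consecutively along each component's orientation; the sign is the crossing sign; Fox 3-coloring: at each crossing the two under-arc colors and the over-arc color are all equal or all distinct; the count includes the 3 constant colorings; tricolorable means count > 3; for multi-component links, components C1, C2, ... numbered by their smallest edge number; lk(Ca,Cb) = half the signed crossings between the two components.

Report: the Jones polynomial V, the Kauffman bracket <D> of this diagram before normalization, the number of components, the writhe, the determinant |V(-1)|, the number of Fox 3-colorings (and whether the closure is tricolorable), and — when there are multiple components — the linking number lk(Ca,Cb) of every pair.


V(t) = -t^-10 + t^-9 - t^-8 + t^-7 - t^-6 + t^-5 + t^-3
bracket: -A^-9 - A^-1 + A^3 - A^7 + A^11 - A^15 + A^19, w = -7
1 component, writhe -7, over 11 crossings
det 7, colorings 3 of 3^11 — not tricolorable
observation: det 7 = |V(-1)|; not divisible by 3, so not tricolorable


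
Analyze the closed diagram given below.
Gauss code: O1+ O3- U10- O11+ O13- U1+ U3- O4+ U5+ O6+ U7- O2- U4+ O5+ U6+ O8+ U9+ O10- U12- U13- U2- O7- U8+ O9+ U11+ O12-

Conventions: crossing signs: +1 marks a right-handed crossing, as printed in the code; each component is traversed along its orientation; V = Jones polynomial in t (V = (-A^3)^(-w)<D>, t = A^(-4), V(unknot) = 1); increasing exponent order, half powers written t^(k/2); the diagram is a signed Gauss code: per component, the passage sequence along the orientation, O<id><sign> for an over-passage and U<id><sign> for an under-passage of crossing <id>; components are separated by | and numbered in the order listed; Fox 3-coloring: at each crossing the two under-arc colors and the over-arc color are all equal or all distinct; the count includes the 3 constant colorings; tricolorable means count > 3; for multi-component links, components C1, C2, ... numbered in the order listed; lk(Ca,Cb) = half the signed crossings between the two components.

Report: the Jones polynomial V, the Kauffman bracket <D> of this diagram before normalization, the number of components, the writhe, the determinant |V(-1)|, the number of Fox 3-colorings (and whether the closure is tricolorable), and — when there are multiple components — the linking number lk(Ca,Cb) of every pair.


V(t) = t^-3 - 2t^-2 + 4t^-1 - 6 + 7t - 7t^2 + 7t^3 - 5t^4 + 3t^5 - t^6
bracket: A^-21 - 3A^-17 + 5A^-13 - 7A^-9 + 7A^-5 - 7A^-1 + 6A^3 - 4A^7 + 2A^11 - A^15, w = +1
1 component, writhe +1, over 13 crossings
det 43, colorings 3 of 3^13 — not tricolorable
observation: the span of V is 9, forcing >= 9 crossings in any diagram


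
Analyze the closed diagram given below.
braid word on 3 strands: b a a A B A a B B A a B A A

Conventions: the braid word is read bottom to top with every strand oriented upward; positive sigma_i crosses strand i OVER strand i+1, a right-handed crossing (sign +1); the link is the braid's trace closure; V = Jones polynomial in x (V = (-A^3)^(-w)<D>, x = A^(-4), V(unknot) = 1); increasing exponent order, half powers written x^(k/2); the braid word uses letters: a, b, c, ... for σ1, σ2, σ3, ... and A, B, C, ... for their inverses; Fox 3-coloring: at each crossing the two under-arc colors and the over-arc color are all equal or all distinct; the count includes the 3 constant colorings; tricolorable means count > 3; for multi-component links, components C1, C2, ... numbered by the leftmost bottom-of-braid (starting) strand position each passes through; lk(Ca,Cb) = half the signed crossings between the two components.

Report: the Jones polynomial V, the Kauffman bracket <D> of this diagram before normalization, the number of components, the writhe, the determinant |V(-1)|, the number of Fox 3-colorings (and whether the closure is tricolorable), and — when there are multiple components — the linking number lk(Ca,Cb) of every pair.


V(x) = -x^-7 + x^-6 - x^-5 + x^-4 + x^-2
bracket: A^-4 + A^4 - A^8 + A^12 - A^16, w = -4
1 component, writhe -4, over 14 crossings
det 5, colorings 3 of 3^14 — not tricolorable
observation: w = -4 shifts under R1 moves; the (-A^3)^(4) factor cancels that in V


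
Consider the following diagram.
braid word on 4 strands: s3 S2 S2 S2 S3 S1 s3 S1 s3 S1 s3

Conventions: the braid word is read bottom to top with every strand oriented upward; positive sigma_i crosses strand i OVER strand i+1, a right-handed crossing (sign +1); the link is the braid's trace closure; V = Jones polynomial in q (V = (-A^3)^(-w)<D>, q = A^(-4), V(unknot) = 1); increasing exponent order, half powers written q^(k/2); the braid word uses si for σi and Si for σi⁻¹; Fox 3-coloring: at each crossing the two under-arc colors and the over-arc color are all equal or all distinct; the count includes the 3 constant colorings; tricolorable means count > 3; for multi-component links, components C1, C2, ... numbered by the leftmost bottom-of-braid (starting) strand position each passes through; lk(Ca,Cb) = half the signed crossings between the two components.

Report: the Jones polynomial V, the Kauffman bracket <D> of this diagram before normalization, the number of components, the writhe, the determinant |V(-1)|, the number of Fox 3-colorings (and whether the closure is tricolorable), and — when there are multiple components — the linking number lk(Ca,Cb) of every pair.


Jones polynomial: V(q) = q^-7 - 2q^-6 + 2q^-5 - 5q^-4 + 5q^-3 - 3q^-2 + 5q^-1 - 2 + q - q^2
<D> = A^-17 - A^-13 + 2A^-9 - 5A^-5 + 3A^-1 - 5A^3 + 5A^7 - 2A^11 + 2A^15 - A^19; writhe -3
components 1, writhe -3 (11 crossings)
3-colorings: 81 of 3^11, det 27 — tricolorable
note: the span of V is 9, forcing >= 9 crossings in any diagram


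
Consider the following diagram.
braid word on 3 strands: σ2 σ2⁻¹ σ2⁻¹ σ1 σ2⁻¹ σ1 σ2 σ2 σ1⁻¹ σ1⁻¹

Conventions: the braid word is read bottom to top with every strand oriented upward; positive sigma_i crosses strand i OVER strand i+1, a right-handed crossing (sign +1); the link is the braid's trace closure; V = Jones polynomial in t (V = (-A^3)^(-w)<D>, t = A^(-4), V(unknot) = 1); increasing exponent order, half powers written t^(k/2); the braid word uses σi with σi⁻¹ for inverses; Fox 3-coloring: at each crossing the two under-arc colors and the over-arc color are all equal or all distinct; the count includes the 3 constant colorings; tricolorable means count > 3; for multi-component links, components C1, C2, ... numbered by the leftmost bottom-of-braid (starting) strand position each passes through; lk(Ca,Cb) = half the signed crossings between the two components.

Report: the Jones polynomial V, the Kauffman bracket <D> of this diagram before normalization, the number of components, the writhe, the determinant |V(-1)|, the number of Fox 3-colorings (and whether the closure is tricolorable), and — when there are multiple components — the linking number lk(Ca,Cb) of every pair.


V(t) = -t^-3 + 2t^-2 - 2t^-1 + 3 - 2t + 2t^2 - t^3
bracket: -A^-12 + 2A^-8 - 2A^-4 + 3 - 2A^4 + 2A^8 - A^12, w = 0
1 component, writhe 0, over 10 crossings
det 13, colorings 3 of 3^10 — not tricolorable
observation: |V(-1)| = 13: so not tricolorable, since 3 does not divide 13


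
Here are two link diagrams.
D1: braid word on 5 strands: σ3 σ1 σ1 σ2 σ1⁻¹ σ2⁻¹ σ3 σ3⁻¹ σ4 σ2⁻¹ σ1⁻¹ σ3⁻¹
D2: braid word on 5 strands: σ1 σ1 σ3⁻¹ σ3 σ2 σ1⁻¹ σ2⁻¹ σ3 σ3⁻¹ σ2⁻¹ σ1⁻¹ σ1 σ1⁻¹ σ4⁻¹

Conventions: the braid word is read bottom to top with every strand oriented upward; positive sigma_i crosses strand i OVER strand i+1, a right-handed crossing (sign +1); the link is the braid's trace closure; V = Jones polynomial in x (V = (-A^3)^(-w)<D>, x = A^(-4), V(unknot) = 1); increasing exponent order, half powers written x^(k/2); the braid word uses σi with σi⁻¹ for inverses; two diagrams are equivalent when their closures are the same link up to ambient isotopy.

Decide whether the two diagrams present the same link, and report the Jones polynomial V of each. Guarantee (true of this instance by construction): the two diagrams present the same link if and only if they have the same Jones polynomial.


equivalent: yes
D1 (bracket 1 + A^4 + A^8 + A^12; 12 crossings at w = 0): V = x^-3 + x^-2 + x^-1 + 1
D2 (bracket A^-6 + A^-2 + A^2 + A^6; 14 crossings at w = -2): V = x^-3 + x^-2 + x^-1 + 1
key observation: D2 (14 crossings) and D1 (12) are Markov-related braid presentations


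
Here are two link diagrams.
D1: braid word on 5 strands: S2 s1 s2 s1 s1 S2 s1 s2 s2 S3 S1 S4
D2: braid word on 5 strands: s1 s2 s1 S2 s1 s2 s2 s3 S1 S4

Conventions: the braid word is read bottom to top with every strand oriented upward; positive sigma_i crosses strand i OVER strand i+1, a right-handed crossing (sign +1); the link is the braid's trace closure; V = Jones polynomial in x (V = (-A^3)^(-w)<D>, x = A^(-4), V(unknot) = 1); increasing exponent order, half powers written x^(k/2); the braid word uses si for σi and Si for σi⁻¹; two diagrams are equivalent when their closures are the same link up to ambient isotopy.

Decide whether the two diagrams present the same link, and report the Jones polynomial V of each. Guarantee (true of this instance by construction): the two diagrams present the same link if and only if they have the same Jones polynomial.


equivalent: yes
D1 (bracket -A^-18 + A^-14 - A^-10 + 2A^-6 - A^-2 + A^2; 12 crossings at w = +2): V = x - x^2 + 2x^3 - x^4 + x^5 - x^6
V(D2) = x - x^2 + 2x^3 - x^4 + x^5 - x^6  (w +4, c 10, <D> = -A^-12 + A^-8 - A^-4 + 2 - A^4 + A^8)
key observation: one V(x) for all 2 diagrams — one class (guaranteed)


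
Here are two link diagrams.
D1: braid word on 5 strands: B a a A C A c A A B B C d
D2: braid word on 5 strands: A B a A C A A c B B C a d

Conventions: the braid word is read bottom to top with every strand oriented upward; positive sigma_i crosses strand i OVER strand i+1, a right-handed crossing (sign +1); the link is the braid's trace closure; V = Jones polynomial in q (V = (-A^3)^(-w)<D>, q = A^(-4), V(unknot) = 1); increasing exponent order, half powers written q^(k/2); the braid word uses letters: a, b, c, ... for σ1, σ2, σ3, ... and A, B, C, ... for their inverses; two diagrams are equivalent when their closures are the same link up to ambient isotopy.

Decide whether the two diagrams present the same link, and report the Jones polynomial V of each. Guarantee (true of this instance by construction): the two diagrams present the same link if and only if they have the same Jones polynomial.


equivalent: yes
D1 (bracket A^-9 + 2A^-1 - A^3 + A^7 - A^11; 13 crossings at w = -5): V = q^(-13/2) - q^(-11/2) + q^(-9/2) - 2q^(-7/2) - q^(-3/2)
D2 (bracket A^-9 + 2A^-1 - A^3 + A^7 - A^11; 13 crossings at w = -5): V = q^(-13/2) - q^(-11/2) + q^(-9/2) - 2q^(-7/2) - q^(-3/2)
key observation: Markov moves rewrite D1 (13 crossings) into D2 (13)


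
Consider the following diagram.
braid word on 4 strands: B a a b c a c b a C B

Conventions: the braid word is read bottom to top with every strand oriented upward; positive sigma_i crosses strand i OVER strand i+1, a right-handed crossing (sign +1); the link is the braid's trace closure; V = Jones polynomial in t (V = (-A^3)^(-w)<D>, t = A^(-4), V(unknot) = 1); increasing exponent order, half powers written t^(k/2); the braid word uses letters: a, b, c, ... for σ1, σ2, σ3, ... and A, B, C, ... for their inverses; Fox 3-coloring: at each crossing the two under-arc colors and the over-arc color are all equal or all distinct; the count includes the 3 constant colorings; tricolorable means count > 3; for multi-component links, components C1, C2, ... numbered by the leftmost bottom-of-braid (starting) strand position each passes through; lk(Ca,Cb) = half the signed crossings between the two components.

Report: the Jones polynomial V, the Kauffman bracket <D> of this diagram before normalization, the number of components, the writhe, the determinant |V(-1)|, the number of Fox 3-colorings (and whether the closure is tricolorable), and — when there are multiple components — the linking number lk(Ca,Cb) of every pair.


Jones polynomial: V(t) = t - 2t^2 + 3t^3 - 2t^4 + 3t^5 - 2t^6 + t^7 - t^8
<D> = A^-17 - A^-13 + 2A^-9 - 3A^-5 + 2A^-1 - 3A^3 + 2A^7 - A^11; writhe +5
components 1, writhe +5 (11 crossings)
3-colorings: 9 of 3^11, det 15 — tricolorable
note: det 15 = |V(-1)|; divisible by 3, so tricolorable


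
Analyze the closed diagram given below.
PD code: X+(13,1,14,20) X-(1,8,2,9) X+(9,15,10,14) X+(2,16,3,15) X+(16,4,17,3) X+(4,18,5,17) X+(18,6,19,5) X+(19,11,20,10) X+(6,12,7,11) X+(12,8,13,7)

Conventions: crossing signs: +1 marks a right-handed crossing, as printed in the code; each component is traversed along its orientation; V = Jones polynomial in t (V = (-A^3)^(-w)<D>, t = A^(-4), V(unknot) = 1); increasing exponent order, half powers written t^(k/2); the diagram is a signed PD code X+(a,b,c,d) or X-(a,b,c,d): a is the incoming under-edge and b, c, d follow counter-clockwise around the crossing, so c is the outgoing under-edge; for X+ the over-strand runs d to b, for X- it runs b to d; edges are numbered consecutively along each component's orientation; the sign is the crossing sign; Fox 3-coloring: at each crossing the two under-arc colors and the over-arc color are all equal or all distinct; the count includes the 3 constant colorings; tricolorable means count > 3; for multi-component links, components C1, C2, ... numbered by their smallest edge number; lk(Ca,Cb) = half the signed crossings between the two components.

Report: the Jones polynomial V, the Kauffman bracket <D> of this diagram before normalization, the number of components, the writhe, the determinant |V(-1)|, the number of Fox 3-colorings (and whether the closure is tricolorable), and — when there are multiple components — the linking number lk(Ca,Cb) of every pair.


V(t) = t^3 + t^5 - t^8
bracket: -A^-8 + A^4 + A^12, w = +8
1 component, writhe +8, over 10 crossings
det 3, colorings 9 of 3^10 — tricolorable
observation: V spans 5 powers of t: at least 5 crossings in any diagram


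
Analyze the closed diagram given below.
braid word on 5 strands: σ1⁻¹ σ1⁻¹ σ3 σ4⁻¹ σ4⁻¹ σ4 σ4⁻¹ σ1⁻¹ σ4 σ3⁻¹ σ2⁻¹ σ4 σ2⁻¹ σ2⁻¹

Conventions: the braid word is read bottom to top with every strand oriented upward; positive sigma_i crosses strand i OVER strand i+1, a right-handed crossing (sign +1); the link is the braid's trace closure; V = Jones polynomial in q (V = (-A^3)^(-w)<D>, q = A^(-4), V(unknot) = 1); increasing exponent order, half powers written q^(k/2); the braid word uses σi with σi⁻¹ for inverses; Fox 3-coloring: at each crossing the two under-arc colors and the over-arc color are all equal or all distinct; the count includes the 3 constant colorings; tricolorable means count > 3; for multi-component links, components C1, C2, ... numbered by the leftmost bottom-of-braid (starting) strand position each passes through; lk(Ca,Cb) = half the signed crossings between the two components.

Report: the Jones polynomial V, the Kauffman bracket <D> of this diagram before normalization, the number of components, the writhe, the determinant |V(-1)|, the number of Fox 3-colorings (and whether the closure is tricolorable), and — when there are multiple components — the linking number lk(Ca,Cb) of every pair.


V(q) = q^-8 - 2q^-7 + q^-6 - 2q^-5 + 2q^-4 + q^-2
bracket: A^-10 + 2A^-2 - 2A^2 + A^6 - 2A^10 + A^14, w = -6
1 component, writhe -6, over 14 crossings
det 9, colorings 27 of 3^14 — tricolorable
observation: w = -6 shifts under R1 moves; the (-A^3)^(6) factor cancels that in V


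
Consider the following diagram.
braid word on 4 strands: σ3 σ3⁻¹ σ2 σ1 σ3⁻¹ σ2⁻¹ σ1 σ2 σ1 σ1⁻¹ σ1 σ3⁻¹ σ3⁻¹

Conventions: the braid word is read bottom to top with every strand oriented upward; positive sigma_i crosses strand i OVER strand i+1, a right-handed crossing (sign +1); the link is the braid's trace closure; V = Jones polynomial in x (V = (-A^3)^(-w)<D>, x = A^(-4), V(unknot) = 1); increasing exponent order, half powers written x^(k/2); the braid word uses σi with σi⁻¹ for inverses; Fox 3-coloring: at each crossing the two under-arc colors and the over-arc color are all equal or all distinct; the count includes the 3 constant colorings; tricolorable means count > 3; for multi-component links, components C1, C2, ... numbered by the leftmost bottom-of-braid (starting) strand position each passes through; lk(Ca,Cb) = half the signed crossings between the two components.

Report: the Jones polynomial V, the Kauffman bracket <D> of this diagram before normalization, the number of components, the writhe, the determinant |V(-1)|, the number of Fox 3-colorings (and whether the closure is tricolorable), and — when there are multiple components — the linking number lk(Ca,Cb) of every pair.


V = -x^-3 + 2x^-2 - 2x^-1 + 4 - 2x + 3x^2 - x^3 + x^4
<D> = -A^-13 + A^-9 - 3A^-5 + 2A^-1 - 4A^3 + 2A^7 - 2A^11 + A^15 (w = +1)
3 components over 13 crossings, w = +1
lk(C1,C2): 0
lk(C1,C3) = +1
linking number lk(C2,C3) = 0
3 Fox colorings among 3^13, |V(-1)| = 16: not tricolorable
why: the word shrinks to σ2 σ1 σ3⁻¹ σ2⁻¹ σ1 σ2 σ1 σ3⁻¹ σ3⁻¹ after cancelling


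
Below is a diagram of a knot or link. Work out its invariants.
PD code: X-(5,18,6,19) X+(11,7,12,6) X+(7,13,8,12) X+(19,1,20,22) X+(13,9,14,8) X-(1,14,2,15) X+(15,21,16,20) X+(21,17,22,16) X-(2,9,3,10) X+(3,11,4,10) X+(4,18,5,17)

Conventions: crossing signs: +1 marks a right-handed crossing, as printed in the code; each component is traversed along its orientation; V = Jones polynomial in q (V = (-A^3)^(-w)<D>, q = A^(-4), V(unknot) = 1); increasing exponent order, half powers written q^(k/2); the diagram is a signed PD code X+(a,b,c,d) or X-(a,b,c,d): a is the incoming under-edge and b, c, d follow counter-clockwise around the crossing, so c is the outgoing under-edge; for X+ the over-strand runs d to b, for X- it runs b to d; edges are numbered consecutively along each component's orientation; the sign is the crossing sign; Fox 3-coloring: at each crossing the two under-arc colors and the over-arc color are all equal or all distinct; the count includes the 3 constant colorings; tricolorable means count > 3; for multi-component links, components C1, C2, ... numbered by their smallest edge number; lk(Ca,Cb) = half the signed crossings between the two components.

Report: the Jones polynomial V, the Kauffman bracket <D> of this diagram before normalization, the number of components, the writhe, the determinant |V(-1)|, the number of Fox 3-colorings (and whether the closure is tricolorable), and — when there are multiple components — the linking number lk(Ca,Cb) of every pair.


V(q) = q^2 + 2q^4 - 2q^5 + q^6 - 2q^7 + q^8
bracket: -A^-17 + 2A^-13 - A^-9 + 2A^-5 - 2A^-1 - A^7, w = +5
1 component, writhe +5, over 11 crossings
det 9, colorings 27 of 3^11 — tricolorable
observation: the span of V is 6, forcing >= 6 crossings in any diagram


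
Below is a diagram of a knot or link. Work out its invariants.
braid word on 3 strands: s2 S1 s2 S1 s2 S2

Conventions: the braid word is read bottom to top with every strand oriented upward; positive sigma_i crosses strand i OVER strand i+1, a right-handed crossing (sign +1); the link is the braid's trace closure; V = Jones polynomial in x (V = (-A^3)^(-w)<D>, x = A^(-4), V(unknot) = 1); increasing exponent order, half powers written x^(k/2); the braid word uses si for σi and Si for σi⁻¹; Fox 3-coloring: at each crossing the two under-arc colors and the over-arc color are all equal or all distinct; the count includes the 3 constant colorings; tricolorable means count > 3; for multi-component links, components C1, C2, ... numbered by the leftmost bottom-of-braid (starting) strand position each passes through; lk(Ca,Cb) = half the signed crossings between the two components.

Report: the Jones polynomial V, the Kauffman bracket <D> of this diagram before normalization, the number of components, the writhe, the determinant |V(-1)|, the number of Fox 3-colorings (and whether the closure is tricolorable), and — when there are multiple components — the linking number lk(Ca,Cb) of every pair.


V(x) = x^-2 - x^-1 + 1 - x + x^2
bracket: A^-8 - A^-4 + 1 - A^4 + A^8, w = 0
1 component, writhe 0, over 6 crossings
det 5, colorings 3 of 3^6 — not tricolorable
observation: V is palindromic (span 4, det 5): x -> 1/x fixes it; necessary, not sufficient, for amphichirality


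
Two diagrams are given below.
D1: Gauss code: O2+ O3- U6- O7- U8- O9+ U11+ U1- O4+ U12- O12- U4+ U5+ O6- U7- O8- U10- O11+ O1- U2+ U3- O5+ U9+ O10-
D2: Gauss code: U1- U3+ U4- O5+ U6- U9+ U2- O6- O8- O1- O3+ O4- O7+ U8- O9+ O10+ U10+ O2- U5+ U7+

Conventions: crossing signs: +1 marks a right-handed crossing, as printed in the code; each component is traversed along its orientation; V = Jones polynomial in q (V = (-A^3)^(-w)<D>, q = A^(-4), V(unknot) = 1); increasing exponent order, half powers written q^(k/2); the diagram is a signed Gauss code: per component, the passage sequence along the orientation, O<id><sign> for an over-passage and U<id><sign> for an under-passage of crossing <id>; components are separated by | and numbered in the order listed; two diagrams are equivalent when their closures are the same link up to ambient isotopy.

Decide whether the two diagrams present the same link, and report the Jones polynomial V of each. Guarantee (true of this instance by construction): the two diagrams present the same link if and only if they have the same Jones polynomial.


equivalent: no
V(D1) = q^-5 - 2q^-4 + 2q^-3 - 2q^-2 + 2q^-1 - 1 + q  (w -2, c 12, <D> = A^-10 - A^-6 + 2A^-2 - 2A^2 + 2A^6 - 2A^10 + A^14)
V(D2) = 1  (w 0, c 10, <D> = 1)
why: 2 classes among 2 diagrams; unequal V(q) rules out equality
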